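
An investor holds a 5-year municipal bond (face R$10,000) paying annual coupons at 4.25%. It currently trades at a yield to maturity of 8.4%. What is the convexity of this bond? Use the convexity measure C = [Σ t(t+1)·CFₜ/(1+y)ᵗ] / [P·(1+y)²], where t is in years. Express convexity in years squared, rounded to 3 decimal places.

With y = 0.084:
  t   CF        PV=CF/(1+0.084)^t    t·PV        t(t+1)·PV
  1       425.00       392.0664       392.0664         784.1328
  2       425.00       361.6849       723.3698       2,170.1093
  3       425.00       333.6576     1,000.9729       4,003.8918
  4       425.00       307.8023     1,231.2090       6,156.0452
  5    10,425.00     6,965.1368    34,825.6842     208,954.1049
  Σ                  8,360.3480    38,173.3023     222,068.2840
P = 8,360.3480.
Convexity = Σ t(t+1)·PV / [P·(1+y)²] = 222,068.2840 / (8,360.3480 × 1.175056) = 22.60495.

22.605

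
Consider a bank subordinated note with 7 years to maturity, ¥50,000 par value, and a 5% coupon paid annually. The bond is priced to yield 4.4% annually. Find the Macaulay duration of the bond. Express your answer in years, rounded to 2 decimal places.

6.09 years

Periodic yield y = 0.044. Discount each cash flow and weight by its year:
  t   CF        PV=CF/(1+0.044)^t    t·PV
  1     2,500.00     2,394.6360     2,394.6360
  2     2,500.00     2,293.7127     4,587.4253
  3     2,500.00     2,197.0428     6,591.1283
  4     2,500.00     2,104.4471     8,417.7884
  5     2,500.00     2,015.7539    10,078.7697
  6     2,500.00     1,930.7988    11,584.7927
  7    52,500.00    38,837.9066   271,865.3460
  Σ                 51,774.2978   315,519.8865
Price P = Σ PV = 51,774.2978.
Macaulay duration = Σ(t·PV) / P = 315,519.8865 / 51,774.2978 = 6.09414 years.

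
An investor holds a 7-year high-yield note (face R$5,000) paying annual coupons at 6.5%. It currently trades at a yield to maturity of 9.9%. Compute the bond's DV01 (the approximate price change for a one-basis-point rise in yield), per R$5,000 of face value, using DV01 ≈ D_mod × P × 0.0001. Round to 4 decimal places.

Periodic yield y = 0.099.
  t   CF        PV=CF/(1+0.099)^t    t·PV
  1       325.00       295.7234       295.7234
  2       325.00       269.0841       538.1681
  3       325.00       244.8445       734.5334
  4       325.00       222.7884       891.1536
  5       325.00       202.7192     1,013.5960
  6       325.00       184.4579     1,106.7473
  7     5,325.00     2,750.0194    19,250.1361
  Σ                  4,169.6368    23,830.0580
P = 4,169.6368; D_Mac = 5.71514 yrs; D_mod = 5.20031 yrs.
DV01 ≈ 5.20031 × 4,169.6368 × 0.0001 = 2.168340.

R$2.1683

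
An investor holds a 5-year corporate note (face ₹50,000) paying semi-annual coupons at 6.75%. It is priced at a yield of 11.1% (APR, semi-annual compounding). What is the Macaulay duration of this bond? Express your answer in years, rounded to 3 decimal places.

4.250 years

Periodic yield y = 0.0555. Discount each cash flow and weight by its period:
  t   CF        PV=CF/(1+0.0555)^t    t·PV
  1     1,687.50     1,598.7684     1,598.7684
  2     1,687.50     1,514.7024     3,029.4047
  3     1,687.50     1,435.0567     4,305.1702
  4     1,687.50     1,359.5990     5,438.3959
  5     1,687.50     1,288.1089     6,440.5447
  6     1,687.50     1,220.3780     7,322.2678
  7     1,687.50     1,156.2084     8,093.4588
  8     1,687.50     1,095.4130     8,763.3038
  9     1,687.50     1,037.8143     9,340.3285
  10   51,687.50    30,116.4065   301,164.0650
  Σ                 41,822.4555   355,495.7077
Price P = Σ PV = 41,822.4555.
Macaulay duration = Σ(t·PV) / P = 355,495.7077 / 41,822.4555 = 8.50012 half-year periods.
In years: 8.50012 / 2 = 4.25006 years.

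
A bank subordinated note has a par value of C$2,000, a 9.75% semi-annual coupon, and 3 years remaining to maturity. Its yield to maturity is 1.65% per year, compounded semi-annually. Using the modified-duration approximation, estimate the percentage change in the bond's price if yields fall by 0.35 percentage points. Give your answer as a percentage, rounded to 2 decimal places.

Periodic yield y = 0.00825. Modified duration first:
  t   CF        PV=CF/(1+0.00825)^t    t·PV
  1        97.50        96.7022        96.7022
  2        97.50        95.9109       191.8219
  3        97.50        95.1262       285.3785
  4        97.50        94.3478       377.3911
  5        97.50        93.5758       467.8789
  6     2,097.50     1,996.6070    11,979.6419
  Σ                  2,472.2698    13,398.8145
P = 2,472.2698; D_Mac = 5.41964 half-year periods = 2.70982 yrs; D_mod = 2.70982/(1+0.00825) = 2.68765 yrs.
ΔP/P ≈ -D_mod · Δy = -2.68765 × (-0.0035) = +0.009407 = +0.9407%.

+0.94%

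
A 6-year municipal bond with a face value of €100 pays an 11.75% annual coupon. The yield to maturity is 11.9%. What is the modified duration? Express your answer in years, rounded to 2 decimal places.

4.13 years

Periodic yield y = 0.119. First find Macaulay duration:
  t   CF        PV=CF/(1+0.119)^t    t·PV
  1        11.75        10.5004        10.5004
  2        11.75         9.3838        18.7676
  3        11.75         8.3859        25.1576
  4        11.75         7.4941        29.9763
  5        11.75         6.6971        33.4856
  6       111.75        56.9203       341.5217
  Σ                     99.3815       459.4091
P = 99.3815; Macaulay duration = 459.4091 / 99.3815 = 4.62268 years.
Modified duration = D_Mac / (1 + y) = 4.62268 / 1.119 = 4.13108 years.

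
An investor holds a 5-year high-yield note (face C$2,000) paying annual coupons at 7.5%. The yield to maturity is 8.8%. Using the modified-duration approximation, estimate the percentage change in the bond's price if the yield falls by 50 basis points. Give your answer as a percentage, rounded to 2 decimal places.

Periodic yield y = 0.088. Modified duration first:
  t   CF        PV=CF/(1+0.088)^t    t·PV
  1       150.00       137.8676       137.8676
  2       150.00       126.7166       253.4332
  3       150.00       116.4675       349.4024
  4       150.00       107.0473       428.1892
  5     2,150.00     1,410.2431     7,051.2155
  Σ                  1,898.3421     8,220.1078
P = 1,898.3421; D_Mac = 4.33015 yrs; D_mod = 4.33015/(1+0.088) = 3.97992 yrs.
ΔP/P ≈ -D_mod · Δy = -3.97992 × (-0.005) = +0.019900 = +1.9900%.

+1.99%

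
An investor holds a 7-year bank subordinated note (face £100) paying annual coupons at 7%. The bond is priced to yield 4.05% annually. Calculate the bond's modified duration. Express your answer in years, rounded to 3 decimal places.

Periodic yield y = 0.0405. First find Macaulay duration:
  t   CF        PV=CF/(1+0.0405)^t    t·PV
  1         7.00         6.7275         6.7275
  2         7.00         6.4657        12.9314
  3         7.00         6.2140        18.6420
  4         7.00         5.9721        23.8885
  5         7.00         5.7397        28.6984
  6         7.00         5.5163        33.0976
  7       107.00        81.0381       567.2666
  Σ                    117.6734       691.2521
P = 117.6734; Macaulay duration = 691.2521 / 117.6734 = 5.87433 years.
Modified duration = D_Mac / (1 + y) = 5.87433 / 1.0405 = 5.64568 years.

5.646 years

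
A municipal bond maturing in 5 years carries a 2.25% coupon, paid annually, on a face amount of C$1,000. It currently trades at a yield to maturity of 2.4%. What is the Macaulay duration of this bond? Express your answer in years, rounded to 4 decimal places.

4.7839 years

Periodic yield y = 0.024. Discount each cash flow and weight by its year:
  t   CF        PV=CF/(1+0.024)^t    t·PV
  1        22.50        21.9727        21.9727
  2        22.50        21.4577        42.9153
  3        22.50        20.9548        62.8643
  4        22.50        20.4636        81.8545
  5     1,022.50       908.1624     4,540.8122
  Σ                    993.0112     4,750.4190
Price P = Σ PV = 993.0112.
Macaulay duration = Σ(t·PV) / P = 4,750.4190 / 993.0112 = 4.78385 years.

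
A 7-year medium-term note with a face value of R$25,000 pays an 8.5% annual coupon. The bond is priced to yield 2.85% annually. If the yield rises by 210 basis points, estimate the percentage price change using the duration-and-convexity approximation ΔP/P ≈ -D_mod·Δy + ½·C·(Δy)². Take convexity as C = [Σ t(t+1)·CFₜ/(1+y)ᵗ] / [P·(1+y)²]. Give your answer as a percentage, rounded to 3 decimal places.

-10.896%

With y = 0.0285:
  t   CF        PV=CF/(1+0.0285)^t    t·PV        t(t+1)·PV
  1     2,125.00     2,066.1157     2,066.1157       4,132.2314
  2     2,125.00     2,008.8631     4,017.7262      12,053.1786
  3     2,125.00     1,953.1970     5,859.5910      23,438.3639
  4     2,125.00     1,899.0734     7,596.2936      37,981.4680
  5     2,125.00     1,846.4496     9,232.2479      55,393.4875
  6     2,125.00     1,795.2840    10,771.7039      75,401.9276
  7    27,125.00    22,281.2563   155,968.7942   1,247,750.3537
  Σ                 33,850.2391   195,512.4726   1,456,151.0107
P = 33,850.2391; D_Mac = 5.77581 yrs; D_mod = 5.61576 yrs; C = 40.66643.
Duration effect: -5.61576 × (+0.021) = -0.117931
Convexity effect: 0.5 × 40.66643 × (0.021)² = +0.0089669
ΔP/P ≈ -0.117931 + 0.0089669 = -0.108964 = -10.8964%.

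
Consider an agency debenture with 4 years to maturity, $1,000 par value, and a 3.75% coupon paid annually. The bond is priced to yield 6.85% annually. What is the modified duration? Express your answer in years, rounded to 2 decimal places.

3.53 years

Periodic yield y = 0.0685. First find Macaulay duration:
  t   CF        PV=CF/(1+0.0685)^t    t·PV
  1        37.50        35.0959        35.0959
  2        37.50        32.8460        65.6920
  3        37.50        30.7403        92.2208
  4     1,037.50       795.9577     3,183.8309
  Σ                    894.6399     3,376.8396
P = 894.6399; Macaulay duration = 3,376.8396 / 894.6399 = 3.77452 years.
Modified duration = D_Mac / (1 + y) = 3.77452 / 1.0685 = 3.53254 years.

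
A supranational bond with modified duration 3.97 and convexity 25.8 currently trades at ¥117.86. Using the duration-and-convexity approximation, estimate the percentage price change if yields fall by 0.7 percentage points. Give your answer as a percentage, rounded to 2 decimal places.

Duration effect: -D_mod·Δy = -3.97 × (-0.007) = +0.027790
Convexity effect: ½·C·(Δy)² = 0.5 × 25.8 × (-0.007)² = +0.0006321
ΔP/P ≈ +0.027790 + 0.0006321 = +0.0284221
= +2.84221%.

+2.84%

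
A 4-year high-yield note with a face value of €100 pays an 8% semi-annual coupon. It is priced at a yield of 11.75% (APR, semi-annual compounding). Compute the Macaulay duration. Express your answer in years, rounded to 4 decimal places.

Periodic yield y = 0.05875. Discount each cash flow and weight by its period:
  t   CF        PV=CF/(1+0.05875)^t    t·PV
  1         4.00         3.7780         3.7780
  2         4.00         3.5684         7.1368
  3         4.00         3.3704        10.1112
  4         4.00         3.1834        12.7335
  5         4.00         3.0067        15.0336
  6         4.00         2.8399        17.0393
  7         4.00         2.6823        18.7760
  8       104.00        65.8697       526.9579
  Σ                     88.2988       611.5663
Price P = Σ PV = 88.2988.
Macaulay duration = Σ(t·PV) / P = 611.5663 / 88.2988 = 6.92610 half-year periods.
In years: 6.92610 / 2 = 3.46305 years.

3.4630 years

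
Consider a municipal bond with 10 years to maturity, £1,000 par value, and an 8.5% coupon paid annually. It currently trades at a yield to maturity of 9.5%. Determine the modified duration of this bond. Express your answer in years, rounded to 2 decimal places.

6.41 years

Periodic yield y = 0.095. First find Macaulay duration:
  t   CF        PV=CF/(1+0.095)^t    t·PV
  1        85.00        77.6256        77.6256
  2        85.00        70.8909       141.7819
  3        85.00        64.7406       194.2217
  4        85.00        59.1238       236.4953
  5        85.00        53.9944       269.9718
  6        85.00        49.3099       295.8595
  7        85.00        45.0319       315.2232
  8        85.00        41.1250       329.0000
  9        85.00        37.5571       338.0137
  10    1,085.00       437.8129     4,378.1289
  Σ                    937.2120     6,576.3215
P = 937.2120; Macaulay duration = 6,576.3215 / 937.2120 = 7.01690 years.
Modified duration = D_Mac / (1 + y) = 7.01690 / 1.095 = 6.40813 years.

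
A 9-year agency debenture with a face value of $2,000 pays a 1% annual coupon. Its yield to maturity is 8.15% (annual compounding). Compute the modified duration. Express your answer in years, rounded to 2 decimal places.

Periodic yield y = 0.0815. First find Macaulay duration:
  t   CF        PV=CF/(1+0.0815)^t    t·PV
  1        20.00        18.4928        18.4928
  2        20.00        17.0992        34.1985
  3        20.00        15.8107        47.4320
  4        20.00        14.6192        58.4768
  5        20.00        13.5175        67.5877
  6        20.00        12.4989        74.9932
  7        20.00        11.5570        80.8989
  8        20.00        10.6861        85.4885
  9     2,020.00       997.9589     8,981.6301
  Σ                  1,112.2403     9,449.1986
P = 1,112.2403; Macaulay duration = 9,449.1986 / 1,112.2403 = 8.49564 years.
Modified duration = D_Mac / (1 + y) = 8.49564 / 1.0815 = 7.85543 years.

7.86 years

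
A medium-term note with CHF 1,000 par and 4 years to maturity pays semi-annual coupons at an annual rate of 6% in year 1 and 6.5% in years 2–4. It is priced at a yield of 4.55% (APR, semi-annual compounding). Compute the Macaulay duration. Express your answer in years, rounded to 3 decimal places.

3.615 years

Periodic yield y = 0.02275. Discount each cash flow and weight by its period:
  t   CF        PV=CF/(1+0.02275)^t    t·PV
  1        30.00        29.3327        29.3327
  2        30.00        28.6802        57.3604
  3        32.50        30.3791        91.1373
  4        32.50        29.7033       118.8134
  5        32.50        29.0426       145.2131
  6        32.50        28.3966       170.3796
  7        32.50        27.7650       194.3547
  8     1,032.50       862.4505     6,899.6036
  Σ                  1,065.7500     7,706.1949
Price P = Σ PV = 1,065.7500.
Macaulay duration = Σ(t·PV) / P = 7,706.1949 / 1,065.7500 = 7.23077 half-year periods.
In years: 7.23077 / 2 = 3.61539 years.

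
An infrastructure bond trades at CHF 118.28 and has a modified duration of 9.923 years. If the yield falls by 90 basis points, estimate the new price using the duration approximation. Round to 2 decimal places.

Duration approximation: ΔP/P ≈ -D_mod · Δy = -9.923 × (-0.009) = +0.089307.
New price ≈ 118.28 × (1 + 0.089307) = 128.84323196.

CHF 128.84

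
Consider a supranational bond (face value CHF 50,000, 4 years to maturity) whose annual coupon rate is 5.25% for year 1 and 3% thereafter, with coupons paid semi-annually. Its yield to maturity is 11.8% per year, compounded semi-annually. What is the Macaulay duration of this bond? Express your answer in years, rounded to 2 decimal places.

3.67 years

Periodic yield y = 0.059. Discount each cash flow and weight by its period:
  t   CF        PV=CF/(1+0.059)^t    t·PV
  1     1,312.50     1,239.3768     1,239.3768
  2     1,312.50     1,170.3275     2,340.6549
  3       750.00       631.5000     1,894.5001
  4       750.00       596.3173     2,385.2693
  5       750.00       563.0947     2,815.4737
  6       750.00       531.7231     3,190.3384
  7       750.00       502.0992     3,514.6945
  8    50,750.00    32,082.5120   256,660.0962
  Σ                 37,316.9506   274,040.4038
Price P = Σ PV = 37,316.9506.
Macaulay duration = Σ(t·PV) / P = 274,040.4038 / 37,316.9506 = 7.34359 half-year periods.
In years: 7.34359 / 2 = 3.67180 years.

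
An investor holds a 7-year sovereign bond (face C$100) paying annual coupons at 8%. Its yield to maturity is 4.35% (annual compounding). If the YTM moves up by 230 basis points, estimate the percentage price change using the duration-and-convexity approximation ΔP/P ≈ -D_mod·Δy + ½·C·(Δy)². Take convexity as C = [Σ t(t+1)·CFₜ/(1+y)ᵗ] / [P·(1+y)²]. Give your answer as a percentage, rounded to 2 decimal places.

-11.66%

With y = 0.0435:
  t   CF        PV=CF/(1+0.0435)^t    t·PV        t(t+1)·PV
  1         8.00         7.6665         7.6665          15.3330
  2         8.00         7.3469        14.6938          44.0815
  3         8.00         7.0406        21.1219          84.4878
  4         8.00         6.7471        26.9886         134.9429
  5         8.00         6.4659        32.3294         193.9764
  6         8.00         6.1963        37.1780         260.2463
  7       108.00        80.1635       561.1444       4,489.1551
  Σ                    121.6269       701.1227       5,222.2230
P = 121.6269; D_Mac = 5.76454 yrs; D_mod = 5.52423 yrs; C = 39.43127.
Duration effect: -5.52423 × (+0.023) = -0.127057
Convexity effect: 0.5 × 39.43127 × (0.023)² = +0.0104296
ΔP/P ≈ -0.127057 + 0.0104296 = -0.116628 = -11.6628%.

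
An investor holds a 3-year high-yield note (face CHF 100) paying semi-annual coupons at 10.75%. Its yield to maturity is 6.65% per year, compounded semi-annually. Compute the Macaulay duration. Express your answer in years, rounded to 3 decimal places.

2.663 years

Periodic yield y = 0.03325. Discount each cash flow and weight by its period:
  t   CF        PV=CF/(1+0.03325)^t    t·PV
  1        5.375         5.2020         5.2020
  2        5.375         5.0346        10.0693
  3        5.375         4.8726        14.6178
  4        5.375         4.7158        18.8633
  5        5.375         4.5641        22.8203
  6      105.375        86.5975       519.5847
  Σ                    110.9866       591.1574
Price P = Σ PV = 110.9866.
Macaulay duration = Σ(t·PV) / P = 591.1574 / 110.9866 = 5.32639 half-year periods.
In years: 5.32639 / 2 = 2.66319 years.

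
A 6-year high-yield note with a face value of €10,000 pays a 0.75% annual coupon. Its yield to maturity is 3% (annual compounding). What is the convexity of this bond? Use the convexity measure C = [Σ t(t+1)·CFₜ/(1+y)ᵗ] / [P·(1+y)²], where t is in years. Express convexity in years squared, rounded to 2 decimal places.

38.54

With y = 0.03:
  t   CF        PV=CF/(1+0.03)^t    t·PV        t(t+1)·PV
  1        75.00        72.8155        72.8155         145.6311
  2        75.00        70.6947       141.3894         424.1682
  3        75.00        68.6356       205.9069         823.6275
  4        75.00        66.6365       266.5461       1,332.7306
  5        75.00        64.6957       323.4783       1,940.8698
  6    10,075.00     8,437.6539    50,625.9233     354,381.4632
  Σ                  8,781.1319    51,636.0595     359,048.4903
P = 8,781.1319.
Convexity = Σ t(t+1)·PV / [P·(1+y)²] = 359,048.4903 / (8,781.1319 × 1.060900) = 38.54146.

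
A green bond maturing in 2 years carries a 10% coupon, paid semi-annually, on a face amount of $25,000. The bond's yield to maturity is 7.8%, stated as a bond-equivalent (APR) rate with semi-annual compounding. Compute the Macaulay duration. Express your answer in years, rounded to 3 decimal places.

1.865 years

Periodic yield y = 0.039. Discount each cash flow and weight by its period:
  t   CF        PV=CF/(1+0.039)^t    t·PV
  1     1,250.00     1,203.0799     1,203.0799
  2     1,250.00     1,157.9210     2,315.8419
  3     1,250.00     1,114.4571     3,343.3714
  4    26,250.00    22,525.1202    90,100.4809
  Σ                 26,000.5782    96,962.7741
Price P = Σ PV = 26,000.5782.
Macaulay duration = Σ(t·PV) / P = 96,962.7741 / 26,000.5782 = 3.72925 half-year periods.
In years: 3.72925 / 2 = 1.86463 years.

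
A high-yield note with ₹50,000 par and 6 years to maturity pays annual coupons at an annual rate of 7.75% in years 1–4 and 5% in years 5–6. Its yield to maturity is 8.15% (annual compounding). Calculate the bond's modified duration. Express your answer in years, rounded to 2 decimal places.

Periodic yield y = 0.0815. First find Macaulay duration:
  t   CF        PV=CF/(1+0.0815)^t    t·PV
  1     3,875.00     3,582.9866     3,582.9866
  2     3,875.00     3,312.9788     6,625.9576
  3     3,875.00     3,063.3184     9,189.9551
  4     3,875.00     2,832.4719    11,329.8876
  5     2,500.00     1,689.6914     8,448.4569
  6    52,500.00    32,809.5415   196,857.2487
  Σ                 47,290.9885   236,034.4926
P = 47,290.9885; Macaulay duration = 236,034.4926 / 47,290.9885 = 4.99111 years.
Modified duration = D_Mac / (1 + y) = 4.99111 / 1.0815 = 4.61499 years.

4.61 years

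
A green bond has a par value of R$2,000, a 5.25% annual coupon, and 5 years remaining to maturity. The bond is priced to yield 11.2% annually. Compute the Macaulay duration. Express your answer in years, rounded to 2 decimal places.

Periodic yield y = 0.112. Discount each cash flow and weight by its year:
  t   CF        PV=CF/(1+0.112)^t    t·PV
  1       105.00        94.4245        94.4245
  2       105.00        84.9141       169.8282
  3       105.00        76.3616       229.0848
  4       105.00        68.6705       274.6820
  5     2,105.00     1,238.0214     6,190.1072
  Σ                  1,562.3921     6,958.1265
Price P = Σ PV = 1,562.3921.
Macaulay duration = Σ(t·PV) / P = 6,958.1265 / 1,562.3921 = 4.45351 years.

4.45 years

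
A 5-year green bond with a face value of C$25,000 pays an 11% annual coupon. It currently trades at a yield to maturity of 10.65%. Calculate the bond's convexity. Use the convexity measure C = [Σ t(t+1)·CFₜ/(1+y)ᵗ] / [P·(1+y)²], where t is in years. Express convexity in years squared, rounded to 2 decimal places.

With y = 0.1065:
  t   CF        PV=CF/(1+0.1065)^t    t·PV        t(t+1)·PV
  1     2,750.00     2,485.3141     2,485.3141       4,970.6281
  2     2,750.00     2,246.1040     4,492.2080      13,476.6239
  3     2,750.00     2,029.9177     6,089.7532      24,359.0129
  4     2,750.00     1,834.5393     7,338.1572      36,690.7861
  5    27,750.00    16,730.3835    83,651.9175     501,911.5050
  Σ                 25,326.2586   104,057.3500     581,408.5560
P = 25,326.2586.
Convexity = Σ t(t+1)·PV / [P·(1+y)²] = 581,408.5560 / (25,326.2586 × 1.224342) = 18.75027.

18.75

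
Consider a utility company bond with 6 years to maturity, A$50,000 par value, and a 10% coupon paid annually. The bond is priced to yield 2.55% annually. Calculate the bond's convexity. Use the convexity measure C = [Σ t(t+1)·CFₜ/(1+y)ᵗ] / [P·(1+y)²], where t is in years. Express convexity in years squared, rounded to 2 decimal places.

31.07

With y = 0.0255:
  t   CF        PV=CF/(1+0.0255)^t    t·PV        t(t+1)·PV
  1     5,000.00     4,875.6704     4,875.6704       9,751.3408
  2     5,000.00     4,754.4324     9,508.8648      28,526.5943
  3     5,000.00     4,636.2090    13,908.6271      55,634.5086
  4     5,000.00     4,520.9254    18,083.7018      90,418.5090
  5     5,000.00     4,408.5085    22,042.5424     132,255.2545
  6    55,000.00    47,287.7555   283,726.5333   1,986,085.7330
  Σ                 70,483.5013   352,145.9398   2,302,671.9401
P = 70,483.5013.
Convexity = Σ t(t+1)·PV / [P·(1+y)²] = 2,302,671.9401 / (70,483.5013 × 1.051650) = 31.06514.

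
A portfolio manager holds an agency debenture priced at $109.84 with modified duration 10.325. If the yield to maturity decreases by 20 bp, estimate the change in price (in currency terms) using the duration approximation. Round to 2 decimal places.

+$2.27

Duration approximation: ΔP/P ≈ -D_mod · Δy = -10.325 × (-0.002) = +0.020650.
ΔP ≈ 109.84 × (+0.020650) = +2.268196.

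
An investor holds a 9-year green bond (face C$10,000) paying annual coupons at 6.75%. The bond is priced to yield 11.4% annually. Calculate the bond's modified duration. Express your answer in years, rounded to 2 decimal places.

Periodic yield y = 0.114. First find Macaulay duration:
  t   CF        PV=CF/(1+0.114)^t    t·PV
  1       675.00       605.9246       605.9246
  2       675.00       543.9179     1,087.8359
  3       675.00       488.2567     1,464.7701
  4       675.00       438.2915     1,753.1658
  5       675.00       393.4394     1,967.1969
  6       675.00       353.1772     2,119.0630
  7       675.00       317.0352     2,219.2462
  8       675.00       284.5917     2,276.7337
  9    10,675.00     4,040.1842    36,361.6578
  Σ                  7,464.8183    49,855.5940
P = 7,464.8183; Macaulay duration = 49,855.5940 / 7,464.8183 = 6.67874 years.
Modified duration = D_Mac / (1 + y) = 6.67874 / 1.114 = 5.99528 years.

6.00 years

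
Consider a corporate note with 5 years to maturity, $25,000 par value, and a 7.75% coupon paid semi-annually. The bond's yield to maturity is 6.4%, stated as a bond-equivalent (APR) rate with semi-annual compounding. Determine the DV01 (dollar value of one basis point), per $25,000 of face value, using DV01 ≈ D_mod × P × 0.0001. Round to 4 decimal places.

Periodic yield y = 0.032.
  t   CF        PV=CF/(1+0.032)^t    t·PV
  1       968.75       938.7112       938.7112
  2       968.75       909.6039     1,819.2078
  3       968.75       881.3991     2,644.1974
  4       968.75       854.0689     3,416.2757
  5       968.75       827.5862     4,137.9309
  6       968.75       801.9246     4,811.5476
  7       968.75       777.0587     5,439.4110
  8       968.75       752.9639     6,023.7110
  9       968.75       729.6162     6,566.5454
  10   25,968.75    18,951.9574   189,519.5745
  Σ                 26,424.8902   225,317.1125
P = 26,424.8902; D_Mac = 8.52670 half-year periods = 4.26335 yrs; D_mod = 4.13115 yrs.
DV01 ≈ 4.13115 × 26,424.8902 × 0.0001 = 10.916527.

$10.9165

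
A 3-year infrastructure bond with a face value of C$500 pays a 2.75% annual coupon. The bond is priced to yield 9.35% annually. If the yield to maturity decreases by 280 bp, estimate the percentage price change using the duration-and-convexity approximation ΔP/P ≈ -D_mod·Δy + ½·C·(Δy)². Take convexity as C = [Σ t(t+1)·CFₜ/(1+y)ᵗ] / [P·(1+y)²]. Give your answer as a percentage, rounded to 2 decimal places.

+7.83%

With y = 0.0935:
  t   CF        PV=CF/(1+0.0935)^t    t·PV        t(t+1)·PV
  1        13.75        12.5743        12.5743          25.1486
  2        13.75        11.4991        22.9983          68.9948
  3       513.75       392.9122     1,178.7365       4,714.9460
  Σ                    416.9856     1,214.3091       4,809.0894
P = 416.9856; D_Mac = 2.91211 yrs; D_mod = 2.66311 yrs; C = 9.64504.
Duration effect: -2.66311 × (-0.028) = +0.074567
Convexity effect: 0.5 × 9.64504 × (-0.028)² = +0.0037809
ΔP/P ≈ +0.074567 + 0.0037809 = +0.078348 = +7.8348%.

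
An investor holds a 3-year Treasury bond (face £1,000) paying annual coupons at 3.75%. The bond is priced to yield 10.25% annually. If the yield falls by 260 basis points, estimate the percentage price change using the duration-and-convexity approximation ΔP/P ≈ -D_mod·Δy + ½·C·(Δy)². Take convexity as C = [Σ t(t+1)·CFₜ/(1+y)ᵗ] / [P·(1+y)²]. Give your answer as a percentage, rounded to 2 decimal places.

+7.11%

With y = 0.1025:
  t   CF        PV=CF/(1+0.1025)^t    t·PV        t(t+1)·PV
  1        37.50        34.0136        34.0136          68.0272
  2        37.50        30.8513        61.7027         185.1081
  3     1,037.50       774.1985     2,322.5954       9,290.3817
  Σ                    839.0634     2,418.3117       9,543.5170
P = 839.0634; D_Mac = 2.88216 yrs; D_mod = 2.61420 yrs; C = 9.35743.
Duration effect: -2.61420 × (-0.026) = +0.067969
Convexity effect: 0.5 × 9.35743 × (-0.026)² = +0.0031628
ΔP/P ≈ +0.067969 + 0.0031628 = +0.071132 = +7.1132%.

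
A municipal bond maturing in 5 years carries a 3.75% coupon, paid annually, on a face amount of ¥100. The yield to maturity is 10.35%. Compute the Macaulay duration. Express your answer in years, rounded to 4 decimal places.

Periodic yield y = 0.1035. Discount each cash flow and weight by its year:
  t   CF        PV=CF/(1+0.1035)^t    t·PV
  1         3.75         3.3983         3.3983
  2         3.75         3.0795         6.1591
  3         3.75         2.7907         8.3721
  4         3.75         2.5290        10.1158
  5       103.75        63.4054       317.0271
  Σ                     75.2029       345.0725
Price P = Σ PV = 75.2029.
Macaulay duration = Σ(t·PV) / P = 345.0725 / 75.2029 = 4.58855 years.

4.5886 years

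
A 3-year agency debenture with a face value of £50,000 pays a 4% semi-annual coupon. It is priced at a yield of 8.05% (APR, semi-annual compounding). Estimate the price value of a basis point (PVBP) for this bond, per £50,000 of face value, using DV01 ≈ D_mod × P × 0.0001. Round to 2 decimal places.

Periodic yield y = 0.04025.
  t   CF        PV=CF/(1+0.04025)^t    t·PV
  1     1,000.00       961.3074       961.3074
  2     1,000.00       924.1119     1,848.2238
  3     1,000.00       888.3556     2,665.0667
  4     1,000.00       853.9828     3,415.9310
  5     1,000.00       820.9399     4,104.6996
  6    51,000.00    40,247.9560   241,487.7359
  Σ                 44,696.6535   254,482.9644
P = 44,696.6535; D_Mac = 5.69356 half-year periods = 2.84678 yrs; D_mod = 2.73663 yrs.
DV01 ≈ 2.73663 × 44,696.6535 × 0.0001 = 12.231818.

£12.23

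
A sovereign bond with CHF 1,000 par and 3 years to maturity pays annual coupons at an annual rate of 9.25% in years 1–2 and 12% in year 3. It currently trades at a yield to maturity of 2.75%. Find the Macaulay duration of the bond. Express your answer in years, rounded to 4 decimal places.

Periodic yield y = 0.0275. Discount each cash flow and weight by its year:
  t   CF        PV=CF/(1+0.0275)^t    t·PV
  1        92.50        90.0243        90.0243
  2        92.50        87.6149       175.2298
  3     1,120.00     1,032.4583     3,097.3750
  Σ                  1,210.0976     3,362.6292
Price P = Σ PV = 1,210.0976.
Macaulay duration = Σ(t·PV) / P = 3,362.6292 / 1,210.0976 = 2.77881 years.

2.7788 years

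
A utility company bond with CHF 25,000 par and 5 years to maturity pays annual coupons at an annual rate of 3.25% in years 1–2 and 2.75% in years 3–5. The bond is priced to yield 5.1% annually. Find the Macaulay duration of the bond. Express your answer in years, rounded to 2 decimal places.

Periodic yield y = 0.051. Discount each cash flow and weight by its year:
  t   CF        PV=CF/(1+0.051)^t    t·PV
  1       812.50       773.0733       773.0733
  2       812.50       735.5597     1,471.1194
  3       687.50       592.1948     1,776.5843
  4       687.50       563.4584     2,253.8335
  5    25,687.50    20,031.2596   100,156.2979
  Σ                 22,695.5457   106,430.9084
Price P = Σ PV = 22,695.5457.
Macaulay duration = Σ(t·PV) / P = 106,430.9084 / 22,695.5457 = 4.68951 years.

4.69 years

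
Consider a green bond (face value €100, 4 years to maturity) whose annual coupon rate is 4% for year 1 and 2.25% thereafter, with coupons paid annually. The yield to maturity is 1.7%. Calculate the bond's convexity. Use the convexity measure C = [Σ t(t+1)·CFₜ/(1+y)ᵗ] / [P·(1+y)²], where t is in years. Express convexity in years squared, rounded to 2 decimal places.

With y = 0.017:
  t   CF        PV=CF/(1+0.017)^t    t·PV        t(t+1)·PV
  1         4.00         3.9331         3.9331           7.8663
  2         2.25         2.1754         4.3508          13.0524
  3         2.25         2.1390         6.4171          25.6685
  4       102.25        95.5827       382.3310       1,911.6549
  Σ                    103.8303       397.0321       1,958.2422
P = 103.8303.
Convexity = Σ t(t+1)·PV / [P·(1+y)²] = 1,958.2422 / (103.8303 × 1.034289) = 18.23477.

18.23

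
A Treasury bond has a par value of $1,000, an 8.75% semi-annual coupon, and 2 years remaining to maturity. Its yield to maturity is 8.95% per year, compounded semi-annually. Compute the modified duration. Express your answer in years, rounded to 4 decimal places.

1.7971 years

Periodic yield y = 0.04475. First find Macaulay duration:
  t   CF        PV=CF/(1+0.04475)^t    t·PV
  1        43.75        41.8760        41.8760
  2        43.75        40.0824        80.1647
  3        43.75        38.3655       115.0965
  4     1,043.75       876.0865     3,504.3458
  Σ                    996.4104     3,741.4831
P = 996.4104; Macaulay duration = 3,741.4831 / 996.4104 = 3.75496 half-year periods = 1.87748 years.
Modified duration = D_Mac / (1 + y) = 1.87748 / 1.04475 = 1.79706 years.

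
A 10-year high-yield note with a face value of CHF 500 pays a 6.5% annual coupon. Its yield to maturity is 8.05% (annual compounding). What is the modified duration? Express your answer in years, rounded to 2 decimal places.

Periodic yield y = 0.0805. First find Macaulay duration:
  t   CF        PV=CF/(1+0.0805)^t    t·PV
  1        32.50        30.0787        30.0787
  2        32.50        27.8377        55.6755
  3        32.50        25.7637        77.2912
  4        32.50        23.8443        95.3771
  5        32.50        22.0678       110.3391
  6        32.50        20.4237       122.5423
  7        32.50        18.9021       132.3147
  8        32.50        17.4938       139.9507
  9        32.50        16.1905       145.7146
  10      532.50       245.5115     2,455.1153
  Σ                    448.1139     3,364.3992
P = 448.1139; Macaulay duration = 3,364.3992 / 448.1139 = 7.50791 years.
Modified duration = D_Mac / (1 + y) = 7.50791 / 1.0805 = 6.94855 years.

6.95 years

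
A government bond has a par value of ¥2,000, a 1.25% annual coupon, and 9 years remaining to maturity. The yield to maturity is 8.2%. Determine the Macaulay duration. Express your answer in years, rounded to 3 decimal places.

Periodic yield y = 0.082. Discount each cash flow and weight by its year:
  t   CF        PV=CF/(1+0.082)^t    t·PV
  1        25.00        23.1054        23.1054
  2        25.00        21.3543        42.7086
  3        25.00        19.7360        59.2079
  4        25.00        18.2403        72.9610
  5        25.00        16.8579        84.2895
  6        25.00        15.5803        93.4819
  7        25.00        14.3996       100.7969
  8        25.00        13.3083       106.4662
  9     2,025.00       996.2760     8,966.4843
  Σ                  1,138.8580     9,549.5018
Price P = Σ PV = 1,138.8580.
Macaulay duration = Σ(t·PV) / P = 9,549.5018 / 1,138.8580 = 8.38516 years.

8.385 years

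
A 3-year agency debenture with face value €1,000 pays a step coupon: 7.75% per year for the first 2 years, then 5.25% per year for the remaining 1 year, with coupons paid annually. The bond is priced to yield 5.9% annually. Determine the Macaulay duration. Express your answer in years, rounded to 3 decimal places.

2.790 years

Periodic yield y = 0.059. Discount each cash flow and weight by its year:
  t   CF        PV=CF/(1+0.059)^t    t·PV
  1        77.50        73.1822        73.1822
  2        77.50        69.1050       138.2101
  3     1,052.50       886.2051     2,658.6152
  Σ                  1,028.4924     2,870.0075
Price P = Σ PV = 1,028.4924.
Macaulay duration = Σ(t·PV) / P = 2,870.0075 / 1,028.4924 = 2.79050 years.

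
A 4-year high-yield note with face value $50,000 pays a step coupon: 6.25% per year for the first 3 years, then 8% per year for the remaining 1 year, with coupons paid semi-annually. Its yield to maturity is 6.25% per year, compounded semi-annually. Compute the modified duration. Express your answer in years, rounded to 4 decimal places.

3.4933 years

Periodic yield y = 0.03125. First find Macaulay duration:
  t   CF        PV=CF/(1+0.03125)^t    t·PV
  1     1,562.50     1,515.1515     1,515.1515
  2     1,562.50     1,469.2378     2,938.4757
  3     1,562.50     1,424.7155     4,274.1464
  4     1,562.50     1,381.5423     5,526.1691
  5     1,562.50     1,339.6774     6,698.3868
  6     1,562.50     1,299.0811     7,794.4865
  7     2,000.00     1,612.4352    11,287.0463
  8    52,000.00    40,652.9112   325,223.2895
  Σ                 50,694.7519   365,257.1517
P = 50,694.7519; Macaulay duration = 365,257.1517 / 50,694.7519 = 7.20503 half-year periods = 3.60251 years.
Modified duration = D_Mac / (1 + y) = 3.60251 / 1.03125 = 3.49335 years.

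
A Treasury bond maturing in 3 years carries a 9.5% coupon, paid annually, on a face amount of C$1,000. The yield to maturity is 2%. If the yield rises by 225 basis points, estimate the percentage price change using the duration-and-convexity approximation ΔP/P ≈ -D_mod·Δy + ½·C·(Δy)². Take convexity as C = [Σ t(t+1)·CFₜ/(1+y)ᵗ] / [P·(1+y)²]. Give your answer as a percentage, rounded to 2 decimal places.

With y = 0.02:
  t   CF        PV=CF/(1+0.02)^t    t·PV        t(t+1)·PV
  1        95.00        93.1373        93.1373         186.2745
  2        95.00        91.3110       182.6221         547.8662
  3     1,095.00     1,031.8430     3,095.5289      12,382.1155
  Σ                  1,216.2912     3,371.2882      13,116.2562
P = 1,216.2912; D_Mac = 2.77178 yrs; D_mod = 2.71743 yrs; C = 10.36506.
Duration effect: -2.71743 × (+0.0225) = -0.061142
Convexity effect: 0.5 × 10.36506 × (0.0225)² = +0.0026237
ΔP/P ≈ -0.061142 + 0.0026237 = -0.058518 = -5.8518%.

-5.85%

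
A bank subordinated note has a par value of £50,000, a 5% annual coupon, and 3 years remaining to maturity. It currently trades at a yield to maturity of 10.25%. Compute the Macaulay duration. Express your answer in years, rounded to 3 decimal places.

2.848 years

Periodic yield y = 0.1025. Discount each cash flow and weight by its year:
  t   CF        PV=CF/(1+0.1025)^t    t·PV
  1     2,500.00     2,267.5737     2,267.5737
  2     2,500.00     2,056.7562     4,113.5124
  3    52,500.00    39,176.3083   117,528.9250
  Σ                 43,500.6382   123,910.0110
Price P = Σ PV = 43,500.6382.
Macaulay duration = Σ(t·PV) / P = 123,910.0110 / 43,500.6382 = 2.84846 years.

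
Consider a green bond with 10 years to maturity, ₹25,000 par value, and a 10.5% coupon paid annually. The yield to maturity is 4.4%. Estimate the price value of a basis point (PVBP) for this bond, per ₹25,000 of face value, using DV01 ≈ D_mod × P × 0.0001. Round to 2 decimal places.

₹25.86

Periodic yield y = 0.044.
  t   CF        PV=CF/(1+0.044)^t    t·PV
  1     2,625.00     2,514.3678     2,514.3678
  2     2,625.00     2,408.3983     4,816.7966
  3     2,625.00     2,306.8949     6,920.6847
  4     2,625.00     2,209.6695     8,838.6778
  5     2,625.00     2,116.5416    10,582.7081
  6     2,625.00     2,027.3387    12,164.0323
  7     2,625.00     1,941.8953    13,593.2673
  8     2,625.00     1,860.0530    14,880.4240
  9     2,625.00     1,781.6600    16,034.9396
  10   27,625.00    17,959.6265   179,596.2648
  Σ                 37,126.4456   269,942.1631
P = 37,126.4456; D_Mac = 7.27089 yrs; D_mod = 6.96445 yrs.
DV01 ≈ 6.96445 × 37,126.4456 × 0.0001 = 25.856529.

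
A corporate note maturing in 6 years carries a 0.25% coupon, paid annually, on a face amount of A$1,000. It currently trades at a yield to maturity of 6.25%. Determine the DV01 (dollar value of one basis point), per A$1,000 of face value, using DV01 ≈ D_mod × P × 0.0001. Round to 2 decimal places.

A$0.40

Periodic yield y = 0.0625.
  t   CF        PV=CF/(1+0.0625)^t    t·PV
  1         2.50         2.3529         2.3529
  2         2.50         2.2145         4.4291
  3         2.50         2.0843         6.2528
  4         2.50         1.9617         7.8466
  5         2.50         1.8463         9.2314
  6     1,002.50       696.8042     4,180.8251
  Σ                    707.2639     4,210.9379
P = 707.2639; D_Mac = 5.95384 yrs; D_mod = 5.60362 yrs.
DV01 ≈ 5.60362 × 707.2639 × 0.0001 = 0.396324.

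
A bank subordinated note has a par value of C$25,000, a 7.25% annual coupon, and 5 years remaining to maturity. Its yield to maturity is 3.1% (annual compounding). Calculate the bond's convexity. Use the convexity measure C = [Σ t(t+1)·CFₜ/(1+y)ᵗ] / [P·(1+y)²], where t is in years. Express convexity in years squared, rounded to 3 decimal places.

With y = 0.031:
  t   CF        PV=CF/(1+0.031)^t    t·PV        t(t+1)·PV
  1     1,812.50     1,758.0019     1,758.0019       3,516.0039
  2     1,812.50     1,705.1425     3,410.2850      10,230.8551
  3     1,812.50     1,653.8725     4,961.6174      19,846.4697
  4     1,812.50     1,604.1440     6,416.5760      32,082.8802
  5    26,812.50    23,016.7491   115,083.7454     690,502.4722
  Σ                 29,737.9100   131,630.2258     756,178.6811
P = 29,737.9100.
Convexity = Σ t(t+1)·PV / [P·(1+y)²] = 756,178.6811 / (29,737.9100 × 1.062961) = 23.92195.

23.922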